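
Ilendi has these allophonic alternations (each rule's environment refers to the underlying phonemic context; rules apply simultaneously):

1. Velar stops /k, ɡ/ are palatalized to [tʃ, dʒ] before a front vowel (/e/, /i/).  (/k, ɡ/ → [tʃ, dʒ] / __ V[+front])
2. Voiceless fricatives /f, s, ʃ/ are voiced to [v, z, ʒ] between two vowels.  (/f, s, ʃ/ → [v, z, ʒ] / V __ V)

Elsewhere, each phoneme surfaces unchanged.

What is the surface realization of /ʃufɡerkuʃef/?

[ʃufdʒerkuʒef]

/ʃ/ — word-initial; rule 2 does not apply here → [ʃ].
/f/ — between /u/ and /ɡ/; rule 2 does not apply here → [f].
/ɡ/ — between /f/ and /e/, before a front vowel — surfaces as [dʒ] (rule 1).
/k/ — between /r/ and /u/; rule 1 does not apply here → [k].
Rule 2 applies to /ʃ/ (between /u/ and /e/: between two vowels) → [ʒ].
/f/ (word-final) is in the target of rule 2 but the environment (between two vowels) is not met → [f].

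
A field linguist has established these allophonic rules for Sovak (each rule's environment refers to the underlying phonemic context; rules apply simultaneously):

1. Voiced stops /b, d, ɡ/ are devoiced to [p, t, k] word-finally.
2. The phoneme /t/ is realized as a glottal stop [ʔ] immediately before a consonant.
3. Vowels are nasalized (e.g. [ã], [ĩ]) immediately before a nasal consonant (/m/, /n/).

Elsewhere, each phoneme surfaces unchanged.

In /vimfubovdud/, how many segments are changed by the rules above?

2

Segments that undergo a rule: /i/ → [ĩ] (rule 3); /d/ → [t] (rule 1).
All other segments surface unchanged.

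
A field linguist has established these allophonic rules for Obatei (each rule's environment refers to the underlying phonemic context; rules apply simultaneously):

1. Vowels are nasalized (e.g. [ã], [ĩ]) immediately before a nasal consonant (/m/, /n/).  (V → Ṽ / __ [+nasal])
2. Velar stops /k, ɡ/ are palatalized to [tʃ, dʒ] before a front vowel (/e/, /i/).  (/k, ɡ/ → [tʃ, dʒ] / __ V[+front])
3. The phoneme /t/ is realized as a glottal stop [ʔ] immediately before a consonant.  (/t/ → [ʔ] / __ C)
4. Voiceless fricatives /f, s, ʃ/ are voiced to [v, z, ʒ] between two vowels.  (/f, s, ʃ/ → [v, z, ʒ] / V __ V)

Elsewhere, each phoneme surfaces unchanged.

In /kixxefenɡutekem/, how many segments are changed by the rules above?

5

Segments that undergo a rule: /k/ → [tʃ] (rule 2); /f/ → [v] (rule 4); /e/ → [ẽ] (rule 1); /k/ → [tʃ] (rule 2); /e/ → [ẽ] (rule 1).
All other segments surface unchanged.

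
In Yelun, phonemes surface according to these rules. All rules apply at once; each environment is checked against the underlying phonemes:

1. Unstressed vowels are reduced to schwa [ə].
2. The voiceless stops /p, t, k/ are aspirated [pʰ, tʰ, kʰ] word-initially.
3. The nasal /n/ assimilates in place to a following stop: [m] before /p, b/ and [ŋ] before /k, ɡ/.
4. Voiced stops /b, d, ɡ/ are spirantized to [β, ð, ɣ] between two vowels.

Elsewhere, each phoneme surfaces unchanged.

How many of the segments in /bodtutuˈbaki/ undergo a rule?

Segments that undergo a rule: /o/ → [ə] (rule 1); /u/ → [ə] (rule 1); /u/ → [ə] (rule 1); /b/ → [β] (rule 4); /i/ → [ə] (rule 1).
All other segments surface unchanged.

5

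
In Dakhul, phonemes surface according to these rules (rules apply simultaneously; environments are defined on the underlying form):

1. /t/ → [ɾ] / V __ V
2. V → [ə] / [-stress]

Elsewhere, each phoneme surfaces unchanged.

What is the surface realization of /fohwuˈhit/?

[fəhwəˈhit]

/f/ stays [f].
/o/ meets the environment for rule 2 (in an unstressed syllable) → [ə].
/h/ (between /o/ and /w/) is unaffected → [h].
/w/ stays [w].
/u/ (between /w/ and /h/): in an unstressed syllable, so rule 2 applies → [ə].
/h/ (between /u/ and /i/) is unaffected → [h].
/i/ — between /h/ and /t/; rule 2 does not apply here → [i].
/t/ (word-final) fails the environment for rule 1, so it stays [t].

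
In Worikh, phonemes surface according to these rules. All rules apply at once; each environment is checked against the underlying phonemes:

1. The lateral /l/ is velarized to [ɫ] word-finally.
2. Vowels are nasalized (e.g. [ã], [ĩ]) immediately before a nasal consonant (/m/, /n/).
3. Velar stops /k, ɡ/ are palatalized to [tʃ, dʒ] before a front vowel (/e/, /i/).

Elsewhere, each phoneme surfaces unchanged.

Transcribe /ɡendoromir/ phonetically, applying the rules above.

Rule 3 applies to /ɡ/ (word-initial: before a front vowel) → [dʒ].
Rule 2 applies to /e/ (between /ɡ/ and /n/: before a nasal consonant) → [ẽ].
/n/ (between /e/ and /d/) is unaffected → [n].
/d/ stays [d].
/o/ — between /d/ and /r/; rule 2 does not apply here → [o].
/r/ (between /o/ and /o/): no rule targets it → [r].
/o/ — between /r/ and /m/, before a nasal consonant — surfaces as [õ] (rule 2).
/m/ stays [m].
/i/ — between /m/ and /r/; rule 2 does not apply here → [i].
/r/ (word-final): no rule targets it → [r].

[dʒẽndorõmir]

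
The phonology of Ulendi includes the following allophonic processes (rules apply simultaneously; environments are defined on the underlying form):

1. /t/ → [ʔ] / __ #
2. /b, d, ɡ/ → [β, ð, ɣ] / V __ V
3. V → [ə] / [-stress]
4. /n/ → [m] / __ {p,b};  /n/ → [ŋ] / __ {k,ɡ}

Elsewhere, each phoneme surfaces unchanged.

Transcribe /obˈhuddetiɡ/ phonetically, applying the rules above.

/o/ — word-initial, in an unstressed syllable — surfaces as [ə] (rule 3).
/b/ (between /o/ and /h/): rule 2 targets it, but not between two vowels → unchanged [b].
/u/ (between /h/ and /d/) fails the environment for rule 3, so it stays [u].
/d/ — between /u/ and /d/; rule 2 does not apply here → [d].
/d/ — between /d/ and /e/; rule 2 does not apply here → [d].
/e/ meets the environment for rule 3 (in an unstressed syllable) → [ə].
/t/ (between /e/ and /i/) is in the target of rule 1 but the environment (word-finally) is not met → [t].
/i/ (between /t/ and /ɡ/) occurs in an unstressed syllable → [ə] by rule 3.
/ɡ/ — word-final; rule 2 does not apply here → [ɡ].

[əbˈhuddətəɡ]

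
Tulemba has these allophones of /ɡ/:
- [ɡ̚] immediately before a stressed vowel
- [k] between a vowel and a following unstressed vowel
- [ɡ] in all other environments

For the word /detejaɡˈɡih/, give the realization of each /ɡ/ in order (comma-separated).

[ɡ], [ɡ̚]

Occurrence 1 (position 7): no conditioning environment matches → elsewhere allophone [ɡ].
Occurrence 2 (position 8): immediately before a stressed vowel → [ɡ̚].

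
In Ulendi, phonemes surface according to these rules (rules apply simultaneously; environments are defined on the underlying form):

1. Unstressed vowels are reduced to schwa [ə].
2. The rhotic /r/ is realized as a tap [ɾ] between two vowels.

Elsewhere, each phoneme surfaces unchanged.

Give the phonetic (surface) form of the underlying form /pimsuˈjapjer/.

[pəmsəˈjapjər]

/p/ — not in any rule's target class → [p].
/i/ (between /p/ and /m/): in an unstressed syllable, so rule 1 applies → [ə].
/m/ stays [m].
/s/ (between /m/ and /u/): no rule targets it → [s].
Rule 1 applies to /u/ (between /s/ and /j/: in an unstressed syllable) → [ə].
/j/ — not in any rule's target class → [j].
/a/ (between /j/ and /p/) fails the environment for rule 1, so it stays [a].
/p/ stays [p].
/j/ (between /p/ and /e/) is unaffected → [j].
/e/ meets the environment for rule 1 (in an unstressed syllable) → [ə].
/r/ (word-final) fails the environment for rule 2, so it stays [r].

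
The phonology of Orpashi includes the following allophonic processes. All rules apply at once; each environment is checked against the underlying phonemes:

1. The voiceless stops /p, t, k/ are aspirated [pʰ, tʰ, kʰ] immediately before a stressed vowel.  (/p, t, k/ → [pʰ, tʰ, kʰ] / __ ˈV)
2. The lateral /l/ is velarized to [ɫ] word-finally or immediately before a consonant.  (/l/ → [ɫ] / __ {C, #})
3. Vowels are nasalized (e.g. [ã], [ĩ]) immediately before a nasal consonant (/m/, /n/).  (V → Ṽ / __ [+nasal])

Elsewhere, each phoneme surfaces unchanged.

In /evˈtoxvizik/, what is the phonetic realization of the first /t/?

/t/ (between /v/ and /o/): immediately before a stressed vowel, so rule 1 applies → [tʰ].

[tʰ]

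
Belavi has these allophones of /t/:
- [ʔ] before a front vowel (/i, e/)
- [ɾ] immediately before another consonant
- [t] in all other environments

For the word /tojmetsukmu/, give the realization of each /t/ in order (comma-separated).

Occurrence 1 (position 1): no conditioning environment matches → elsewhere allophone [t].
Occurrence 2 (position 6): immediately before another consonant → [ɾ].

[t], [ɾ]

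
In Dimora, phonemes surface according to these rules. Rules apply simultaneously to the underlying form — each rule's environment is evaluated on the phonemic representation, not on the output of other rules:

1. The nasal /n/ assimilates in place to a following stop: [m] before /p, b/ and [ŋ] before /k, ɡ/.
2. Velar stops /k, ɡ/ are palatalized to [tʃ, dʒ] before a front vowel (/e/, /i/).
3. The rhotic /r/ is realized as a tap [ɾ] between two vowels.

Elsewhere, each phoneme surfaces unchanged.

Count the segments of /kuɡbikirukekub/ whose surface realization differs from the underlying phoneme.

3

Segments that undergo a rule: /k/ → [tʃ] (rule 2); /r/ → [ɾ] (rule 3); /k/ → [tʃ] (rule 2).
All other segments surface unchanged.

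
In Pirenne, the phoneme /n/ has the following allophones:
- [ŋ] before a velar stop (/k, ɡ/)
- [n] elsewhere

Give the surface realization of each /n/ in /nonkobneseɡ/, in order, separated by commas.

[n], [ŋ], [n]

Occurrence 1 (position 1): no conditioning environment matches → elsewhere allophone [n].
Occurrence 2 (position 3): before a velar stop → [ŋ].
Occurrence 3 (position 7): no conditioning environment matches → elsewhere allophone [n].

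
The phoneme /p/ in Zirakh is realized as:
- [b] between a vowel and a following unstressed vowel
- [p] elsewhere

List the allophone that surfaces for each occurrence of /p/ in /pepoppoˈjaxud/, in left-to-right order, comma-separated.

Occurrence 1 (position 1): no conditioning environment matches → elsewhere allophone [p].
Occurrence 2 (position 3): between a vowel and a following unstressed vowel → [b].
Occurrence 3 (position 5): no conditioning environment matches → elsewhere allophone [p].
Occurrence 4 (position 6): no conditioning environment matches → elsewhere allophone [p].

[p], [b], [p], [p]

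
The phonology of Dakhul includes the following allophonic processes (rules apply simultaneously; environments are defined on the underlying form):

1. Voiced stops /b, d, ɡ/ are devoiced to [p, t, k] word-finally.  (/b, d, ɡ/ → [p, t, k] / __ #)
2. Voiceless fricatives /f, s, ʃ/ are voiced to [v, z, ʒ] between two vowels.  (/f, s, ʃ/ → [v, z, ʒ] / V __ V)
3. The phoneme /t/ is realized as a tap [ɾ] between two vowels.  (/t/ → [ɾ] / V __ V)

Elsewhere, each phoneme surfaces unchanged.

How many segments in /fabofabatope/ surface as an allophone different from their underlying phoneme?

2

Segments that undergo a rule: /f/ → [v] (rule 2); /t/ → [ɾ] (rule 3).
All other segments surface unchanged.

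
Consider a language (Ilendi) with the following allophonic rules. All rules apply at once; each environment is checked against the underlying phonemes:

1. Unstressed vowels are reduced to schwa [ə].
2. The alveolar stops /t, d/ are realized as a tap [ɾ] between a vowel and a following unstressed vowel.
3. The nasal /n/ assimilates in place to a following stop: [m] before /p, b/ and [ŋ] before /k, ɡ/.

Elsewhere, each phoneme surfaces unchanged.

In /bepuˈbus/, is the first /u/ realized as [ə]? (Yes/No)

/u/ — between /p/ and /b/, in an unstressed syllable — surfaces as [ə] (rule 1).
The actual realization is [ə], which matches [ə].

Yes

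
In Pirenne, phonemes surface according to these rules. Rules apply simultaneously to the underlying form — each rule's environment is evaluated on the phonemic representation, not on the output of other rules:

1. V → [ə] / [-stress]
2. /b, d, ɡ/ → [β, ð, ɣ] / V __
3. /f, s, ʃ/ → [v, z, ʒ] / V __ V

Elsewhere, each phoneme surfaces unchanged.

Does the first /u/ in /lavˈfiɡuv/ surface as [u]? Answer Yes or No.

No

/u/ (between /ɡ/ and /v/) occurs in an unstressed syllable → [ə] by rule 1.
The actual realization is [ə], not [u].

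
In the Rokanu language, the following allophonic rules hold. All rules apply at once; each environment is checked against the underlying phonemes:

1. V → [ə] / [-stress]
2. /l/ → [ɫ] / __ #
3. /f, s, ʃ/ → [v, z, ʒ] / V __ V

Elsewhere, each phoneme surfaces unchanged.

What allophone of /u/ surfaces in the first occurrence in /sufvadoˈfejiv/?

[ə]

/u/ — between /s/ and /f/, in an unstressed syllable — surfaces as [ə] (rule 1).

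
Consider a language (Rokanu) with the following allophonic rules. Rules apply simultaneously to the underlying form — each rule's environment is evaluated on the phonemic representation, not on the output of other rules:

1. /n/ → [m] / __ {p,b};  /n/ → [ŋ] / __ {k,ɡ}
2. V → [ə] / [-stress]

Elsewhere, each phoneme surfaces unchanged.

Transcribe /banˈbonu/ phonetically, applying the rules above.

[bəmˈbonə]

/a/ (between /b/ and /n/): in an unstressed syllable, so rule 2 applies → [ə].
/n/ — between /a/ and /b/, before a labial or velar stop — surfaces as [m] (rule 1).
/o/ (between /b/ and /n/) fails the environment for rule 2, so it stays [o].
/n/ — between /o/ and /u/; rule 1 does not apply here → [n].
/u/ (word-final): in an unstressed syllable, so rule 2 applies → [ə].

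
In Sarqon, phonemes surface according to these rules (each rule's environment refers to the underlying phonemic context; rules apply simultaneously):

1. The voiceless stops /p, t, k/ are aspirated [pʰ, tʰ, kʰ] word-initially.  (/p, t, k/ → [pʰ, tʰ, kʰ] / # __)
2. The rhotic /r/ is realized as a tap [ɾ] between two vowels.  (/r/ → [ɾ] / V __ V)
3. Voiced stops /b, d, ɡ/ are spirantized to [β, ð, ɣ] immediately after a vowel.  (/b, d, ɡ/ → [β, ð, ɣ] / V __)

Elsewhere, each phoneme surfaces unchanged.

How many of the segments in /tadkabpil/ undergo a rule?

Segments that undergo a rule: /t/ → [tʰ] (rule 1); /d/ → [ð] (rule 3); /b/ → [β] (rule 3).
All other segments surface unchanged.

3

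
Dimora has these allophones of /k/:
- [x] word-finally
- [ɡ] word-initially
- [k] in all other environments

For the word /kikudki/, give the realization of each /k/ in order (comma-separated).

[ɡ], [k], [k]

Occurrence 1 (position 1): word-initially → [ɡ].
Occurrence 2 (position 3): no conditioning environment matches → elsewhere allophone [k].
Occurrence 3 (position 6): no conditioning environment matches → elsewhere allophone [k].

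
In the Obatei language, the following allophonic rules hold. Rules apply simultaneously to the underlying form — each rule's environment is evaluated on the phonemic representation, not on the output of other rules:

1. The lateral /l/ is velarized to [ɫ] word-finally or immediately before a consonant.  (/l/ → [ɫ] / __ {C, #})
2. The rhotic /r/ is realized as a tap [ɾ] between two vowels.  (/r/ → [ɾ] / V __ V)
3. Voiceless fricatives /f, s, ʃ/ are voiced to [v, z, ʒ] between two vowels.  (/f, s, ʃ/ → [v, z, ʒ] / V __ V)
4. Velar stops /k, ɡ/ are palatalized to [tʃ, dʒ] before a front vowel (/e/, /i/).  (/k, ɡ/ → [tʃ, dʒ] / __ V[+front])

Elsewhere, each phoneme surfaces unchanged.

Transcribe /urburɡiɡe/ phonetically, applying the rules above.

[urburdʒidʒe]

/u/ (word-initial) is unaffected → [u].
/r/ — between /u/ and /b/; rule 2 does not apply here → [r].
/b/ (between /r/ and /u/) is unaffected → [b].
/u/ stays [u].
/r/ — between /u/ and /ɡ/; rule 2 does not apply here → [r].
/ɡ/ (between /r/ and /i/) occurs before a front vowel → [dʒ] by rule 4.
/i/ — not in any rule's target class → [i].
/ɡ/ meets the environment for rule 4 (before a front vowel) → [dʒ].
/e/ — not in any rule's target class → [e].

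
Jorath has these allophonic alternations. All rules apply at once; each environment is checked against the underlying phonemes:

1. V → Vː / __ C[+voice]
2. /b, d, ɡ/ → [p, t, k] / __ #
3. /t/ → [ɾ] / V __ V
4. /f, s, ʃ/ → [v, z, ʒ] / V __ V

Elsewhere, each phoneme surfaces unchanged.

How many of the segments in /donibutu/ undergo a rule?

Segments that undergo a rule: /o/ → [oː] (rule 1); /i/ → [iː] (rule 1); /t/ → [ɾ] (rule 3).
All other segments surface unchanged.

3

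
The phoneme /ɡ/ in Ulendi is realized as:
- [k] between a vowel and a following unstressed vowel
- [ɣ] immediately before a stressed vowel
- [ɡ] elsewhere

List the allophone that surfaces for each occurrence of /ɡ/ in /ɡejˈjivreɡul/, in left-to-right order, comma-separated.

[ɡ], [k]

Occurrence 1 (position 1): no conditioning environment matches → elsewhere allophone [ɡ].
Occurrence 2 (position 9): between a vowel and a following unstressed vowel → [k].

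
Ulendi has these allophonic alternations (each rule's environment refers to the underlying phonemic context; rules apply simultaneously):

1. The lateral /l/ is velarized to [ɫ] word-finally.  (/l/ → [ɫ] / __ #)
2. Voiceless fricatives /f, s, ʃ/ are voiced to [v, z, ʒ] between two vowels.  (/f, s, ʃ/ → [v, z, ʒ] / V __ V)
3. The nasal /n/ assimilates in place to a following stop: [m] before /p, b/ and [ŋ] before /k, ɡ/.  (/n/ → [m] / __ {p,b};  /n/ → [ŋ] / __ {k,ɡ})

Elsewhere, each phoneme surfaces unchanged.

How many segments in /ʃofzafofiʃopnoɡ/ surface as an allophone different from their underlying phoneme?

Segments that undergo a rule: /f/ → [v] (rule 2); /f/ → [v] (rule 2); /ʃ/ → [ʒ] (rule 2).
All other segments surface unchanged.

3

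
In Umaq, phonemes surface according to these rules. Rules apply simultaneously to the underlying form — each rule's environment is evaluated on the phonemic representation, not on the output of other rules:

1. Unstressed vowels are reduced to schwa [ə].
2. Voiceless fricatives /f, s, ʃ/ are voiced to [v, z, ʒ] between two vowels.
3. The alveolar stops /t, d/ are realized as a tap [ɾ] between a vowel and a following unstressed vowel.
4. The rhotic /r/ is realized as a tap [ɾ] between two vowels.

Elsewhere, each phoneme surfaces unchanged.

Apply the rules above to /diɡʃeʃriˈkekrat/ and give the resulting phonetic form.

[dəɡʃəʃrəˈkekrət]

/d/ (word-initial): rule 3 targets it, but not between a vowel and a following unstressed vowel → unchanged [d].
Rule 1 applies to /i/ (between /d/ and /ɡ/: in an unstressed syllable) → [ə].
/ɡ/ stays [ɡ].
/ʃ/ (between /ɡ/ and /e/) fails the environment for rule 2, so it stays [ʃ].
Rule 1 applies to /e/ (between /ʃ/ and /ʃ/: in an unstressed syllable) → [ə].
/ʃ/ (between /e/ and /r/) fails the environment for rule 2, so it stays [ʃ].
/r/ (between /ʃ/ and /i/): rule 4 targets it, but not between two vowels → unchanged [r].
Rule 1 applies to /i/ (between /r/ and /k/: in an unstressed syllable) → [ə].
/k/ (between /i/ and /e/) is unaffected → [k].
/e/ (between /k/ and /k/): rule 1 targets it, but not in an unstressed syllable → unchanged [e].
/k/ stays [k].
/r/ (between /k/ and /a/) fails the environment for rule 4, so it stays [r].
Rule 1 applies to /a/ (between /r/ and /t/: in an unstressed syllable) → [ə].
/t/ (word-final) is in the target of rule 3 but the environment (between a vowel and a following unstressed vowel) is not met → [t].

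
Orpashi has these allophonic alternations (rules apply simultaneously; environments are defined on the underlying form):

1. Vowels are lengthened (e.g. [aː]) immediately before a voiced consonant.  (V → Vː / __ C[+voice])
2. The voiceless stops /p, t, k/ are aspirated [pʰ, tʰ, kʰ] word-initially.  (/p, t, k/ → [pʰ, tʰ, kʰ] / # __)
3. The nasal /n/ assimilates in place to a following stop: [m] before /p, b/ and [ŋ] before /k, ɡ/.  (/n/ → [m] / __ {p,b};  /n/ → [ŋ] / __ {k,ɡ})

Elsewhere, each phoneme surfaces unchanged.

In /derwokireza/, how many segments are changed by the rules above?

Segments that undergo a rule: /e/ → [eː] (rule 1); /i/ → [iː] (rule 1); /e/ → [eː] (rule 1).
All other segments surface unchanged.

3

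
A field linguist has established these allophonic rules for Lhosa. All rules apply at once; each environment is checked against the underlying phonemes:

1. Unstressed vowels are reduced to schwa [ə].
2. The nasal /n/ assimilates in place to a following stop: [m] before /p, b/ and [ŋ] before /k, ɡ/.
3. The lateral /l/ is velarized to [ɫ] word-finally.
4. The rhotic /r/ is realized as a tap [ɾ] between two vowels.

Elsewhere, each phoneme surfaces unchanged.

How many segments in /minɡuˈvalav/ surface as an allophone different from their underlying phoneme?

4

Segments that undergo a rule: /i/ → [ə] (rule 1); /n/ → [ŋ] (rule 2); /u/ → [ə] (rule 1); /a/ → [ə] (rule 1).
All other segments surface unchanged.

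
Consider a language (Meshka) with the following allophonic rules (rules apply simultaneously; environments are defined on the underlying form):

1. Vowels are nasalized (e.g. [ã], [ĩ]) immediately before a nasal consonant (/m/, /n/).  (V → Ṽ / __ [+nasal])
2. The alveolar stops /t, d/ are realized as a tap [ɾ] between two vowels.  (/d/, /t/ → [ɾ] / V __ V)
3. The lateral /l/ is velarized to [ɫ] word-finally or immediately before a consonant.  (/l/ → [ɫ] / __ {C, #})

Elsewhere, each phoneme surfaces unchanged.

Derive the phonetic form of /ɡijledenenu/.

[ɡijleɾẽnẽnu]

/ɡ/ stays [ɡ].
/i/ (between /ɡ/ and /j/) is in the target of rule 1 but the environment (before a nasal consonant) is not met → [i].
/j/ stays [j].
/l/ (between /j/ and /e/): rule 3 targets it, but not word-finally or immediately before a consonant → unchanged [l].
/e/ — between /l/ and /d/; rule 1 does not apply here → [e].
/d/ (between /e/ and /e/): between two vowels, so rule 2 applies → [ɾ].
/e/ (between /d/ and /n/) occurs before a nasal consonant → [ẽ] by rule 1.
/n/ (between /e/ and /e/): no rule targets it → [n].
/e/ (between /n/ and /n/): before a nasal consonant, so rule 1 applies → [ẽ].
/n/ (between /e/ and /u/) is unaffected → [n].
/u/ (word-final) is in the target of rule 1 but the environment (before a nasal consonant) is not met → [u].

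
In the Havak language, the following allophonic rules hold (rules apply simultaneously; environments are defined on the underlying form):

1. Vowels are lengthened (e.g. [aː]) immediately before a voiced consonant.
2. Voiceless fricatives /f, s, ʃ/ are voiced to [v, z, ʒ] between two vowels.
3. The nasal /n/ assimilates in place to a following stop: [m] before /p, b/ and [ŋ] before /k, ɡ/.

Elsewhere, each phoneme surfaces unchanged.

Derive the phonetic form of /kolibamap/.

[koːliːbaːmap]

/k/ (word-initial) is unaffected → [k].
/o/ meets the environment for rule 1 (before a voiced consonant) → [oː].
/l/ (between /o/ and /i/) is unaffected → [l].
/i/ — between /l/ and /b/, before a voiced consonant — surfaces as [iː] (rule 1).
/b/ — not in any rule's target class → [b].
/a/ (between /b/ and /m/) occurs before a voiced consonant → [aː] by rule 1.
/m/ stays [m].
/a/ — between /m/ and /p/; rule 1 does not apply here → [a].
/p/ (word-final): no rule targets it → [p].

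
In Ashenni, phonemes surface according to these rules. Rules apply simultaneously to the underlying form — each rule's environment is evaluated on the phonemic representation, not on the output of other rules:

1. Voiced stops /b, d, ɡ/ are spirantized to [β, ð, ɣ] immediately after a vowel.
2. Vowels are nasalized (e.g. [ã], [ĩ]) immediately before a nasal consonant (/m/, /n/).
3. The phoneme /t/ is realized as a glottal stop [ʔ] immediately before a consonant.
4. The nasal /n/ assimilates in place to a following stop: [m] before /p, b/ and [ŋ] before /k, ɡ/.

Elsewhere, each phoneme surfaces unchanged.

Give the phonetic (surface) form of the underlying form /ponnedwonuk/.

/p/ (word-initial) is unaffected → [p].
/o/ — between /p/ and /n/, before a nasal consonant — surfaces as [õ] (rule 2).
/n/ — between /o/ and /n/; rule 4 does not apply here → [n].
/n/ (between /n/ and /e/): rule 4 targets it, but not before a labial or velar stop → unchanged [n].
/e/ — between /n/ and /d/; rule 2 does not apply here → [e].
/d/ — between /e/ and /w/, immediately after a vowel — surfaces as [ð] (rule 1).
/w/ — not in any rule's target class → [w].
/o/ (between /w/ and /n/): before a nasal consonant, so rule 2 applies → [õ].
/n/ (between /o/ and /u/) fails the environment for rule 4, so it stays [n].
/u/ (between /n/ and /k/) is in the target of rule 2 but the environment (before a nasal consonant) is not met → [u].
/k/ (word-final): no rule targets it → [k].

[põnneðwõnuk]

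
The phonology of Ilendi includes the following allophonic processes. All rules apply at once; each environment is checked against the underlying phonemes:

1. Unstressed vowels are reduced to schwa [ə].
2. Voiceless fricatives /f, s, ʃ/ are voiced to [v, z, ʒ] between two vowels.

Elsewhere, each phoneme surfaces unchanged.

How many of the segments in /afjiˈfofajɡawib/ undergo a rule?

Segments that undergo a rule: /a/ → [ə] (rule 1); /i/ → [ə] (rule 1); /f/ → [v] (rule 2); /f/ → [v] (rule 2); /a/ → [ə] (rule 1); /a/ → [ə] (rule 1); /i/ → [ə] (rule 1).
All other segments surface unchanged.

7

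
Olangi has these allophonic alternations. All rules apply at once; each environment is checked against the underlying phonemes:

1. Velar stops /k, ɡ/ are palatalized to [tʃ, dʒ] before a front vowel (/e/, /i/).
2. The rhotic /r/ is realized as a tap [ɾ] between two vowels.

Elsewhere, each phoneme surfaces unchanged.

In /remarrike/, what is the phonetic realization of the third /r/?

/r/ — between /r/ and /i/; rule 2 does not apply here → [r].

[r]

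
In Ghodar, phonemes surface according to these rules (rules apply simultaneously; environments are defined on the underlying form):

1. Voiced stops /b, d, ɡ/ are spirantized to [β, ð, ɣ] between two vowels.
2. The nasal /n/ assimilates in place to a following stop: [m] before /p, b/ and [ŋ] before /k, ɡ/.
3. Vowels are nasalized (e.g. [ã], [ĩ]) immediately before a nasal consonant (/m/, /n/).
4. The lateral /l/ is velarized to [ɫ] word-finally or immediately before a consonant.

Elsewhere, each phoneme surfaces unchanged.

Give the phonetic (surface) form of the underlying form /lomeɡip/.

/l/ — word-initial; rule 4 does not apply here → [l].
/o/ meets the environment for rule 3 (before a nasal consonant) → [õ].
/m/ (between /o/ and /e/) is unaffected → [m].
/e/ — between /m/ and /ɡ/; rule 3 does not apply here → [e].
/ɡ/ — between /e/ and /i/, between two vowels — surfaces as [ɣ] (rule 1).
/i/ — between /ɡ/ and /p/; rule 3 does not apply here → [i].
/p/ stays [p].

[lõmeɣip]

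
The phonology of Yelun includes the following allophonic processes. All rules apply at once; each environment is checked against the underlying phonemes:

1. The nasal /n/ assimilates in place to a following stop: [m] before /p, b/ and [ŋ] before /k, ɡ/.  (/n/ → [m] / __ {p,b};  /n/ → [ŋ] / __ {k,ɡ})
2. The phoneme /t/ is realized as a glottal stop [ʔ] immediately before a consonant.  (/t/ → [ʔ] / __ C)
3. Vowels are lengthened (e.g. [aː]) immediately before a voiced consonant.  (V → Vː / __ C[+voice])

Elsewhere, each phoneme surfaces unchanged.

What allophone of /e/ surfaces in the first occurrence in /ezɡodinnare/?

[eː]

/e/ (word-initial) occurs before a voiced consonant → [eː] by rule 3.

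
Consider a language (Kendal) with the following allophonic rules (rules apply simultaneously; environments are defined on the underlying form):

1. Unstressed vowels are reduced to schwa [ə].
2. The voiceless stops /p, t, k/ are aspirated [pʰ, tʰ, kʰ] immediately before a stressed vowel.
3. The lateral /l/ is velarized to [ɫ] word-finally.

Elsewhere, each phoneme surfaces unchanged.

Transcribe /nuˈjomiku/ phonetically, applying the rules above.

/n/ stays [n].
/u/ meets the environment for rule 1 (in an unstressed syllable) → [ə].
/j/ stays [j].
/o/ — between /j/ and /m/; rule 1 does not apply here → [o].
/m/ (between /o/ and /i/): no rule targets it → [m].
/i/ (between /m/ and /k/) occurs in an unstressed syllable → [ə] by rule 1.
/k/ (between /i/ and /u/) is in the target of rule 2 but the environment (immediately before a stressed vowel) is not met → [k].
/u/ (word-final) occurs in an unstressed syllable → [ə] by rule 1.

[nəˈjoməkə]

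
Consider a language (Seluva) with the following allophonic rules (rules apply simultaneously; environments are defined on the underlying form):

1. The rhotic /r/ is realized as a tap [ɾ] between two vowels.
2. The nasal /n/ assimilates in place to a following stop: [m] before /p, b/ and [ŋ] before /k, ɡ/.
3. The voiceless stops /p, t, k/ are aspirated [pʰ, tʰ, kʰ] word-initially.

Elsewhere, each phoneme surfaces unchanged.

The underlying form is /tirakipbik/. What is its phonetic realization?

[tʰiɾakipbik]

/t/ meets the environment for rule 3 (word-initially) → [tʰ].
/i/ stays [i].
/r/ — between /i/ and /a/, between two vowels — surfaces as [ɾ] (rule 1).
/a/ (between /r/ and /k/): no rule targets it → [a].
/k/ (between /a/ and /i/) fails the environment for rule 3, so it stays [k].
/i/ (between /k/ and /p/) is unaffected → [i].
/p/ — between /i/ and /b/; rule 3 does not apply here → [p].
/b/ stays [b].
/i/ — not in any rule's target class → [i].
/k/ (word-final): rule 3 targets it, but not word-initially → unchanged [k].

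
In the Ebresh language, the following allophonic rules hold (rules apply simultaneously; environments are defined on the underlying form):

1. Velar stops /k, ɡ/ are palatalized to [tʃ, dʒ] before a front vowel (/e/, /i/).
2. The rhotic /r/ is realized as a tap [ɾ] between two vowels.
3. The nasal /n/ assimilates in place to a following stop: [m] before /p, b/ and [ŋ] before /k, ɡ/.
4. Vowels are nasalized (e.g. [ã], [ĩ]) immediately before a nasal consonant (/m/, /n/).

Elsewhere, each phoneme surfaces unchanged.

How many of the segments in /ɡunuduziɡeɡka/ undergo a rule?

Segments that undergo a rule: /u/ → [ũ] (rule 4); /ɡ/ → [dʒ] (rule 1).
All other segments surface unchanged.

2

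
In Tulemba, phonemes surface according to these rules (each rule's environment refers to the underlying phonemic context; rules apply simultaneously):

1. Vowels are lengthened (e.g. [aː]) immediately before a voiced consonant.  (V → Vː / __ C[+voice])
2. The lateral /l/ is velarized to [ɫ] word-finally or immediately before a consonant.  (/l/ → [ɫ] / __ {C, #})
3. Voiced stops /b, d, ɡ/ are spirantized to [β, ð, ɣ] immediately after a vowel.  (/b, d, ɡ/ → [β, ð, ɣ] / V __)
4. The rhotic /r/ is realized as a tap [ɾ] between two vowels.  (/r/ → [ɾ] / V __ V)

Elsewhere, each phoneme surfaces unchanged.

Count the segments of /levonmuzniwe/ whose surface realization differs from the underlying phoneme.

4

Segments that undergo a rule: /e/ → [eː] (rule 1); /o/ → [oː] (rule 1); /u/ → [uː] (rule 1); /i/ → [iː] (rule 1).
All other segments surface unchanged.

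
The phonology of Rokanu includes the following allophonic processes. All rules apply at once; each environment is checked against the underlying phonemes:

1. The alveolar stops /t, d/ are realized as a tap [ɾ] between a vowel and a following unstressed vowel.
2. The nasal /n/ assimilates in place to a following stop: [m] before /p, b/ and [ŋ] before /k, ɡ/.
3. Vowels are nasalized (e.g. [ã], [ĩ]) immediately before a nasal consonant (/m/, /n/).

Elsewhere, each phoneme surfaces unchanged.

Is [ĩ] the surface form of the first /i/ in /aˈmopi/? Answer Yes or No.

/i/ (word-final) is in the target of rule 3 but the environment (before a nasal consonant) is not met → [i].
The actual realization is [i], not [ĩ].

No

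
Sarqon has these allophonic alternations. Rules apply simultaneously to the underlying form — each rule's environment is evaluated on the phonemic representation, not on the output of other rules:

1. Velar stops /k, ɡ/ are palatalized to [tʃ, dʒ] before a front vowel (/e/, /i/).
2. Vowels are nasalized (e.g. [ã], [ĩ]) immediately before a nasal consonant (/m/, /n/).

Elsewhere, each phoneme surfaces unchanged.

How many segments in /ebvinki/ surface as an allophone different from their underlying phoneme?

Segments that undergo a rule: /i/ → [ĩ] (rule 2); /k/ → [tʃ] (rule 1).
All other segments surface unchanged.

2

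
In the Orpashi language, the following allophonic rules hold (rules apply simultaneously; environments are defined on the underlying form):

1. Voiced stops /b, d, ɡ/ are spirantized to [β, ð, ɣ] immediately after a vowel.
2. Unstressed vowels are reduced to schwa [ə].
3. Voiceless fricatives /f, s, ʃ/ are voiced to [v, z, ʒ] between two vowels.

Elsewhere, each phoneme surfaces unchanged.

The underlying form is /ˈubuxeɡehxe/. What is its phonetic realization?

[ˈuβəxəɣəhxə]

/u/ (word-initial) fails the environment for rule 2, so it stays [u].
/b/ (between /u/ and /u/): immediately after a vowel, so rule 1 applies → [β].
/u/ (between /b/ and /x/): in an unstressed syllable, so rule 2 applies → [ə].
/e/ — between /x/ and /ɡ/, in an unstressed syllable — surfaces as [ə] (rule 2).
/ɡ/ (between /e/ and /e/): immediately after a vowel, so rule 1 applies → [ɣ].
/e/ — between /ɡ/ and /h/, in an unstressed syllable — surfaces as [ə] (rule 2).
Rule 2 applies to /e/ (word-final: in an unstressed syllable) → [ə].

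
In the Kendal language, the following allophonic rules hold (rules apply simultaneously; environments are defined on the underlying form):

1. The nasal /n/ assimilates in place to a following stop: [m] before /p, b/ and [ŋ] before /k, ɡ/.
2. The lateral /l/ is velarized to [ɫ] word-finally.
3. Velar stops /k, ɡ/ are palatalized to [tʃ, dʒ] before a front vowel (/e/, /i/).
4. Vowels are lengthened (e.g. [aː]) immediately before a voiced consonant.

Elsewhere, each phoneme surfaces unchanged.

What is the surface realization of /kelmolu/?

/k/ meets the environment for rule 3 (before a front vowel) → [tʃ].
Rule 4 applies to /e/ (between /k/ and /l/: before a voiced consonant) → [eː].
/l/ — between /e/ and /m/; rule 2 does not apply here → [l].
/m/ — not in any rule's target class → [m].
/o/ (between /m/ and /l/) occurs before a voiced consonant → [oː] by rule 4.
/l/ (between /o/ and /u/) fails the environment for rule 2, so it stays [l].
/u/ (word-final) is in the target of rule 4 but the environment (before a voiced consonant) is not met → [u].

[tʃeːlmoːlu]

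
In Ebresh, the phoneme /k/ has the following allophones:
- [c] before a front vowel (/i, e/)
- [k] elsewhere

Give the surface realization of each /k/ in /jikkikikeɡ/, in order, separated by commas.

[k], [c], [c], [c]

Occurrence 1 (position 3): no conditioning environment matches → elsewhere allophone [k].
Occurrence 2 (position 4): before a front vowel → [c].
Occurrence 3 (position 6): before a front vowel → [c].
Occurrence 4 (position 8): before a front vowel → [c].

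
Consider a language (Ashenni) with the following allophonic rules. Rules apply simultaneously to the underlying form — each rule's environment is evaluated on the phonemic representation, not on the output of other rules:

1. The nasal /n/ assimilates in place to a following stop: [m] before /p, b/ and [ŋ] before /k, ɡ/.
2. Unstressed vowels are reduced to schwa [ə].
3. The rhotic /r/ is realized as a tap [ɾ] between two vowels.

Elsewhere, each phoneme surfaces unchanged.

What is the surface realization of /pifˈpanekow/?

/p/ — not in any rule's target class → [p].
/i/ (between /p/ and /f/) occurs in an unstressed syllable → [ə] by rule 2.
/f/ (between /i/ and /p/) is unaffected → [f].
/p/ (between /f/ and /a/): no rule targets it → [p].
/a/ (between /p/ and /n/): rule 2 targets it, but not in an unstressed syllable → unchanged [a].
/n/ — between /a/ and /e/; rule 1 does not apply here → [n].
/e/ (between /n/ and /k/) occurs in an unstressed syllable → [ə] by rule 2.
/k/ (between /e/ and /o/) is unaffected → [k].
Rule 2 applies to /o/ (between /k/ and /w/: in an unstressed syllable) → [ə].
/w/ stays [w].

[pəfˈpanəkəw]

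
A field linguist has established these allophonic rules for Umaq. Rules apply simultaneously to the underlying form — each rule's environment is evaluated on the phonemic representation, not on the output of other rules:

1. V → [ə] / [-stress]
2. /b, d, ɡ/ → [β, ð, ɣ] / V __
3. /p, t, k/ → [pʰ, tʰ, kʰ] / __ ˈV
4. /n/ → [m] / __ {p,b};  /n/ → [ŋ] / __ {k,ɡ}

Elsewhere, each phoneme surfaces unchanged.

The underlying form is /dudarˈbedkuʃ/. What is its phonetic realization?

[dəðərˈbeðkəʃ]

/d/ (word-initial) fails the environment for rule 2, so it stays [d].
/u/ (between /d/ and /d/): in an unstressed syllable, so rule 1 applies → [ə].
/d/ meets the environment for rule 2 (immediately after a vowel) → [ð].
/a/ (between /d/ and /r/): in an unstressed syllable, so rule 1 applies → [ə].
/r/ — not in any rule's target class → [r].
/b/ (between /r/ and /e/) is in the target of rule 2 but the environment (immediately after a vowel) is not met → [b].
/e/ (between /b/ and /d/) fails the environment for rule 1, so it stays [e].
/d/ — between /e/ and /k/, immediately after a vowel — surfaces as [ð] (rule 2).
/k/ — between /d/ and /u/; rule 3 does not apply here → [k].
Rule 1 applies to /u/ (between /k/ and /ʃ/: in an unstressed syllable) → [ə].
/ʃ/ (word-final): no rule targets it → [ʃ].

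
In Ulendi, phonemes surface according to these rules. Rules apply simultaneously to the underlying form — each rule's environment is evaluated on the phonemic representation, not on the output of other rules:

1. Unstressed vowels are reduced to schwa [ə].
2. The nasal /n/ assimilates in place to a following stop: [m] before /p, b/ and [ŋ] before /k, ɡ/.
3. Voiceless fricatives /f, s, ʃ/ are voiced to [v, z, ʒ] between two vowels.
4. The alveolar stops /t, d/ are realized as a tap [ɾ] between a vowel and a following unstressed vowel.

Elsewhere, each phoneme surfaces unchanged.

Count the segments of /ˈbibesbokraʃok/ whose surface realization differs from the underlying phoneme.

Segments that undergo a rule: /e/ → [ə] (rule 1); /o/ → [ə] (rule 1); /a/ → [ə] (rule 1); /ʃ/ → [ʒ] (rule 3); /o/ → [ə] (rule 1).
All other segments surface unchanged.

5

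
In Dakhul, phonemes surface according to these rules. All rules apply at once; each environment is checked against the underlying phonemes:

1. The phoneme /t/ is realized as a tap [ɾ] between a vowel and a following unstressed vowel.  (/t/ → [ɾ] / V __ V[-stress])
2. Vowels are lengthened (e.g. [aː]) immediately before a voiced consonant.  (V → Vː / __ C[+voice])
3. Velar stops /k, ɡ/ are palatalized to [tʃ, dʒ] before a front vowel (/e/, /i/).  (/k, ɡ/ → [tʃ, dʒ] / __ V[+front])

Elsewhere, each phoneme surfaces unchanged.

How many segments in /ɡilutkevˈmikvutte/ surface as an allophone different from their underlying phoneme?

4

Segments that undergo a rule: /ɡ/ → [dʒ] (rule 3); /i/ → [iː] (rule 2); /k/ → [tʃ] (rule 3); /e/ → [eː] (rule 2).
All other segments surface unchanged.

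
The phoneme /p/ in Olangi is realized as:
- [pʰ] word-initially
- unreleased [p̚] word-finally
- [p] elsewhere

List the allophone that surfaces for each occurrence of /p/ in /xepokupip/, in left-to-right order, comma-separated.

[p], [p], [p̚]

Occurrence 1 (position 3): no conditioning environment matches → elsewhere allophone [p].
Occurrence 2 (position 7): no conditioning environment matches → elsewhere allophone [p].
Occurrence 3 (position 9): word-finally → [p̚].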